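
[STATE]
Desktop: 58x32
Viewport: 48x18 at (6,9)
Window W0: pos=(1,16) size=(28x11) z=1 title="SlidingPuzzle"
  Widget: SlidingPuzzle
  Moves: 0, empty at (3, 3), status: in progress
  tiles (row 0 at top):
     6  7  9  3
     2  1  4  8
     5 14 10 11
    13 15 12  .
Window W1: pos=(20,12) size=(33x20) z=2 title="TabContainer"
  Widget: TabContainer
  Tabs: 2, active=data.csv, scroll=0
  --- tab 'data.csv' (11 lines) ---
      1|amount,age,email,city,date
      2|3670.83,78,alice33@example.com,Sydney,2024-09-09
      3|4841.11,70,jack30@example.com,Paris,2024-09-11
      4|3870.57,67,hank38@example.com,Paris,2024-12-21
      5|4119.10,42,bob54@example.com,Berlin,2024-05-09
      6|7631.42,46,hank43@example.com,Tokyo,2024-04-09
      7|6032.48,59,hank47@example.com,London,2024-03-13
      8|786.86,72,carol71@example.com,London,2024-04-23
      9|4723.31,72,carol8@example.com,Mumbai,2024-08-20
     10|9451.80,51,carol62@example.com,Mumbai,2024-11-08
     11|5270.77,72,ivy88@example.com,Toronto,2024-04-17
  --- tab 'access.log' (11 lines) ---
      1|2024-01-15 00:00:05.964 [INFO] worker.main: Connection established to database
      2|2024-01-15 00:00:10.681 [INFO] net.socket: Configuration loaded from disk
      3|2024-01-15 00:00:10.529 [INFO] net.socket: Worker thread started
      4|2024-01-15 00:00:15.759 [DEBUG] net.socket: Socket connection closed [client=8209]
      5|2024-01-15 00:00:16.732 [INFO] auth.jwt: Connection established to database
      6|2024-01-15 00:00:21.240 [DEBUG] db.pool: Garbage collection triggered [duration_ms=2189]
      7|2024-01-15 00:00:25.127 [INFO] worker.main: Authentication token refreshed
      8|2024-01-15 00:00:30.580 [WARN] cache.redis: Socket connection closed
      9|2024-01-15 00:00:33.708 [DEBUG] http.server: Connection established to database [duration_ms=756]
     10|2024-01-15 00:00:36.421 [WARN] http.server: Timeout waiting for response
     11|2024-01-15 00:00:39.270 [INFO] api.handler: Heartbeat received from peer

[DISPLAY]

                                                
                                                
                                                
              ┏━━━━━━━━━━━━━━━━━━━━━━━━━━━━━━━┓ 
              ┃ TabContainer                  ┃ 
              ┠───────────────────────────────┨ 
              ┃[data.csv]│ access.log         ┃ 
━━━━━━━━━━━━━━┃───────────────────────────────┃ 
dingPuzzle    ┃amount,age,email,city,date     ┃ 
──────────────┃3670.83,78,alice33@example.com,┃ 
─┬────┬────┬──┃4841.11,70,jack30@example.com,P┃ 
 │  7 │  9 │  ┃3870.57,67,hank38@example.com,P┃ 
─┼────┼────┼──┃4119.10,42,bob54@example.com,Be┃ 
 │  1 │  4 │  ┃7631.42,46,hank43@example.com,T┃ 
─┼────┼────┼──┃6032.48,59,hank47@example.com,L┃ 
 │ 14 │ 10 │ 1┃786.86,72,carol71@example.com,L┃ 
─┼────┼────┼──┃4723.31,72,carol8@example.com,M┃ 
━━━━━━━━━━━━━━┃9451.80,51,carol62@example.com,┃ 


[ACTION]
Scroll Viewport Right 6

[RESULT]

                                                
                                                
                                                
          ┏━━━━━━━━━━━━━━━━━━━━━━━━━━━━━━━┓     
          ┃ TabContainer                  ┃     
          ┠───────────────────────────────┨     
          ┃[data.csv]│ access.log         ┃     
━━━━━━━━━━┃───────────────────────────────┃     
Puzzle    ┃amount,age,email,city,date     ┃     
──────────┃3670.83,78,alice33@example.com,┃     
──┬────┬──┃4841.11,70,jack30@example.com,P┃     
7 │  9 │  ┃3870.57,67,hank38@example.com,P┃     
──┼────┼──┃4119.10,42,bob54@example.com,Be┃     
1 │  4 │  ┃7631.42,46,hank43@example.com,T┃     
──┼────┼──┃6032.48,59,hank47@example.com,L┃     
4 │ 10 │ 1┃786.86,72,carol71@example.com,L┃     
──┼────┼──┃4723.31,72,carol8@example.com,M┃     
━━━━━━━━━━┃9451.80,51,carol62@example.com,┃     


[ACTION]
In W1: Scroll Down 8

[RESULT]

                                                
                                                
                                                
          ┏━━━━━━━━━━━━━━━━━━━━━━━━━━━━━━━┓     
          ┃ TabContainer                  ┃     
          ┠───────────────────────────────┨     
          ┃[data.csv]│ access.log         ┃     
━━━━━━━━━━┃───────────────────────────────┃     
Puzzle    ┃4723.31,72,carol8@example.com,M┃     
──────────┃9451.80,51,carol62@example.com,┃     
──┬────┬──┃5270.77,72,ivy88@example.com,To┃     
7 │  9 │  ┃                               ┃     
──┼────┼──┃                               ┃     
1 │  4 │  ┃                               ┃     
──┼────┼──┃                               ┃     
4 │ 10 │ 1┃                               ┃     
──┼────┼──┃                               ┃     
━━━━━━━━━━┃                               ┃     


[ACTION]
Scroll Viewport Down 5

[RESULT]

          ┠───────────────────────────────┨     
          ┃[data.csv]│ access.log         ┃     
━━━━━━━━━━┃───────────────────────────────┃     
Puzzle    ┃4723.31,72,carol8@example.com,M┃     
──────────┃9451.80,51,carol62@example.com,┃     
──┬────┬──┃5270.77,72,ivy88@example.com,To┃     
7 │  9 │  ┃                               ┃     
──┼────┼──┃                               ┃     
1 │  4 │  ┃                               ┃     
──┼────┼──┃                               ┃     
4 │ 10 │ 1┃                               ┃     
──┼────┼──┃                               ┃     
━━━━━━━━━━┃                               ┃     
          ┃                               ┃     
          ┃                               ┃     
          ┃                               ┃     
          ┃                               ┃     
          ┗━━━━━━━━━━━━━━━━━━━━━━━━━━━━━━━┛     


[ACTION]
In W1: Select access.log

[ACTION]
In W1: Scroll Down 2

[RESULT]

          ┠───────────────────────────────┨     
          ┃ data.csv │[access.log]        ┃     
━━━━━━━━━━┃───────────────────────────────┃     
Puzzle    ┃2024-01-15 00:00:10.529 [INFO] ┃     
──────────┃2024-01-15 00:00:15.759 [DEBUG]┃     
──┬────┬──┃2024-01-15 00:00:16.732 [INFO] ┃     
7 │  9 │  ┃2024-01-15 00:00:21.240 [DEBUG]┃     
──┼────┼──┃2024-01-15 00:00:25.127 [INFO] ┃     
1 │  4 │  ┃2024-01-15 00:00:30.580 [WARN] ┃     
──┼────┼──┃2024-01-15 00:00:33.708 [DEBUG]┃     
4 │ 10 │ 1┃2024-01-15 00:00:36.421 [WARN] ┃     
──┼────┼──┃2024-01-15 00:00:39.270 [INFO] ┃     
━━━━━━━━━━┃                               ┃     
          ┃                               ┃     
          ┃                               ┃     
          ┃                               ┃     
          ┃                               ┃     
          ┗━━━━━━━━━━━━━━━━━━━━━━━━━━━━━━━┛     


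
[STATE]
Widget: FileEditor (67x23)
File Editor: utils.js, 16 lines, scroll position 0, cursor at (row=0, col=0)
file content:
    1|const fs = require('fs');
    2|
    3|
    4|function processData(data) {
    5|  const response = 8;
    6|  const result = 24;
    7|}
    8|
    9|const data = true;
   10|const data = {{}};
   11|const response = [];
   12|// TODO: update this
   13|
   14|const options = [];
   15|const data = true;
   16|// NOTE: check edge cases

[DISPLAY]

█onst fs = require('fs');                                         ▲
                                                                  █
                                                                  ░
function processData(data) {                                      ░
  const response = 8;                                             ░
  const result = 24;                                              ░
}                                                                 ░
                                                                  ░
const data = true;                                                ░
const data = {{}};                                                ░
const response = [];                                              ░
// TODO: update this                                              ░
                                                                  ░
const options = [];                                               ░
const data = true;                                                ░
// NOTE: check edge cases                                         ░
                                                                  ░
                                                                  ░
                                                                  ░
                                                                  ░
                                                                  ░
                                                                  ░
                                                                  ▼


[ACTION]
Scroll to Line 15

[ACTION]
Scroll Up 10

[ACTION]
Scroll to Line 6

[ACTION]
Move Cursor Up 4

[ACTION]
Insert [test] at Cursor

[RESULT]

test█onst fs = require('fs');                                     ▲
                                                                  █
                                                                  ░
function processData(data) {                                      ░
  const response = 8;                                             ░
  const result = 24;                                              ░
}                                                                 ░
                                                                  ░
const data = true;                                                ░
const data = {{}};                                                ░
const response = [];                                              ░
// TODO: update this                                              ░
                                                                  ░
const options = [];                                               ░
const data = true;                                                ░
// NOTE: check edge cases                                         ░
                                                                  ░
                                                                  ░
                                                                  ░
                                                                  ░
                                                                  ░
                                                                  ░
                                                                  ▼


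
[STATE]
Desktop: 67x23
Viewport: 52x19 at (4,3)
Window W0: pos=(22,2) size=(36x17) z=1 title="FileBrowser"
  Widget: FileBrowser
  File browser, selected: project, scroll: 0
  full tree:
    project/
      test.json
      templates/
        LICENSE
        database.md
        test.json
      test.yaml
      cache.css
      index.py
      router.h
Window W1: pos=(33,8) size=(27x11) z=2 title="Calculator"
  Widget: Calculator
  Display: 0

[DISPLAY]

                  ┃ FileBrowser                     
                  ┠─────────────────────────────────
                  ┃> [-] project/                   
                  ┃    test.json                    
                  ┃    [+] templates/               
                  ┃    test.y┏━━━━━━━━━━━━━━━━━━━━━━
                  ┃    cache.┃ Calculator           
                  ┃    index.┠──────────────────────
                  ┃    router┃                      
                  ┃          ┃┌───┬───┬───┬───┐     
                  ┃          ┃│ 7 │ 8 │ 9 │ ÷ │     
                  ┃          ┃├───┼───┼───┼───┤     
                  ┃          ┃│ 4 │ 5 │ 6 │ × │     
                  ┃          ┃├───┼───┼───┼───┤     
                  ┃          ┃│ 1 │ 2 │ 3 │ - │     
                  ┗━━━━━━━━━━┗━━━━━━━━━━━━━━━━━━━━━━
                                                    
                                                    
                                                    


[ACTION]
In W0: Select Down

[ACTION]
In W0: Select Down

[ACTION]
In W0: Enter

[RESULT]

                  ┃ FileBrowser                     
                  ┠─────────────────────────────────
                  ┃  [-] project/                   
                  ┃    test.json                    
                  ┃  > [-] templates/               
                  ┃      LICE┏━━━━━━━━━━━━━━━━━━━━━━
                  ┃      data┃ Calculator           
                  ┃      test┠──────────────────────
                  ┃    test.y┃                      
                  ┃    cache.┃┌───┬───┬───┬───┐     
                  ┃    index.┃│ 7 │ 8 │ 9 │ ÷ │     
                  ┃    router┃├───┼───┼───┼───┤     
                  ┃          ┃│ 4 │ 5 │ 6 │ × │     
                  ┃          ┃├───┼───┼───┼───┤     
                  ┃          ┃│ 1 │ 2 │ 3 │ - │     
                  ┗━━━━━━━━━━┗━━━━━━━━━━━━━━━━━━━━━━
                                                    
                                                    
                                                    


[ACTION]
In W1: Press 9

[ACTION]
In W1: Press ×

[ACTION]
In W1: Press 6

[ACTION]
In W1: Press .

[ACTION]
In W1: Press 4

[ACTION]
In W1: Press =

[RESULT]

                  ┃ FileBrowser                     
                  ┠─────────────────────────────────
                  ┃  [-] project/                   
                  ┃    test.json                    
                  ┃  > [-] templates/               
                  ┃      LICE┏━━━━━━━━━━━━━━━━━━━━━━
                  ┃      data┃ Calculator           
                  ┃      test┠──────────────────────
                  ┃    test.y┃                     5
                  ┃    cache.┃┌───┬───┬───┬───┐     
                  ┃    index.┃│ 7 │ 8 │ 9 │ ÷ │     
                  ┃    router┃├───┼───┼───┼───┤     
                  ┃          ┃│ 4 │ 5 │ 6 │ × │     
                  ┃          ┃├───┼───┼───┼───┤     
                  ┃          ┃│ 1 │ 2 │ 3 │ - │     
                  ┗━━━━━━━━━━┗━━━━━━━━━━━━━━━━━━━━━━
                                                    
                                                    
                                                    


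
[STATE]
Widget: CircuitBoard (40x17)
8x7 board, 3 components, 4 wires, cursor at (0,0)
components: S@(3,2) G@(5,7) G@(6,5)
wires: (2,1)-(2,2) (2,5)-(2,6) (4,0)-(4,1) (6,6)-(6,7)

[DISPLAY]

   0 1 2 3 4 5 6 7                      
0  [.]                                  
                                        
1                                       
                                        
2       · ─ ·           · ─ ·           
                                        
3           S                           
                                        
4   · ─ ·                               
                                        
5                               G       
                                        
6                       G   · ─ ·       
Cursor: (0,0)                           
                                        
                                        


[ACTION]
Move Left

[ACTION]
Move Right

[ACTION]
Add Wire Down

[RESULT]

   0 1 2 3 4 5 6 7                      
0      [.]                              
        │                               
1       ·                               
                                        
2       · ─ ·           · ─ ·           
                                        
3           S                           
                                        
4   · ─ ·                               
                                        
5                               G       
                                        
6                       G   · ─ ·       
Cursor: (0,1)                           
                                        
                                        


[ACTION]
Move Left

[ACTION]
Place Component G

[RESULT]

   0 1 2 3 4 5 6 7                      
0  [G]  ·                               
        │                               
1       ·                               
                                        
2       · ─ ·           · ─ ·           
                                        
3           S                           
                                        
4   · ─ ·                               
                                        
5                               G       
                                        
6                       G   · ─ ·       
Cursor: (0,0)                           
                                        
                                        


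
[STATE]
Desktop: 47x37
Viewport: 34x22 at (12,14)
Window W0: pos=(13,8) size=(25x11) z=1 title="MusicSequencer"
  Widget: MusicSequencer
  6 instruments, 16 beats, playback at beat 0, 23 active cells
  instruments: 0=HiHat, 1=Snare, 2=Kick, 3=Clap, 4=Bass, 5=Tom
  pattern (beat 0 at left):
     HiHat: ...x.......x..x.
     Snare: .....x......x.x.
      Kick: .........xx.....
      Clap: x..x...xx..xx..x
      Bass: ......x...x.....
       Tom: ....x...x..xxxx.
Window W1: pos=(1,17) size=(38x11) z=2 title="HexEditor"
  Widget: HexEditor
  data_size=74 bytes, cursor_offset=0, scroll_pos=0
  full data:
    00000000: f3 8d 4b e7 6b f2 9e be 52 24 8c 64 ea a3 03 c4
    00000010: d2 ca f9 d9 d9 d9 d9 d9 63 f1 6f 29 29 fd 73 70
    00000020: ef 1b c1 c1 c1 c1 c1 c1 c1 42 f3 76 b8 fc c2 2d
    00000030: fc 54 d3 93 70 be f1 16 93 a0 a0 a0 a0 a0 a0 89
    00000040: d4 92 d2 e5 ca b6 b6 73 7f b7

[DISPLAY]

 ┃  Kick·········██····· ┃        
 ┃  Clap█··█···██··██··█ ┃        
 ┃  Bass······█···█····· ┃        
━━━━━━━━━━━━━━━━━━━━━━━━━━┓       
                          ┃       
──────────────────────────┨       
F3 8d 4b e7 6b f2 9e be  5┃       
d2 ca f9 d9 d9 d9 d9 d9  6┃       
ef 1b c1 c1 c1 c1 c1 c1  c┃       
fc 54 d3 93 70 be f1 16  9┃       
d4 92 d2 e5 ca b6 b6 73  7┃       
                          ┃       
                          ┃       
━━━━━━━━━━━━━━━━━━━━━━━━━━┛       
                                  
                                  
                                  
                                  
                                  
                                  
                                  
                                  


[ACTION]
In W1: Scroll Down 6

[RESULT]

 ┃  Kick·········██····· ┃        
 ┃  Clap█··█···██··██··█ ┃        
 ┃  Bass······█···█····· ┃        
━━━━━━━━━━━━━━━━━━━━━━━━━━┓       
                          ┃       
──────────────────────────┨       
d4 92 d2 e5 ca b6 b6 73  7┃       
                          ┃       
                          ┃       
                          ┃       
                          ┃       
                          ┃       
                          ┃       
━━━━━━━━━━━━━━━━━━━━━━━━━━┛       
                                  
                                  
                                  
                                  
                                  
                                  
                                  
                                  


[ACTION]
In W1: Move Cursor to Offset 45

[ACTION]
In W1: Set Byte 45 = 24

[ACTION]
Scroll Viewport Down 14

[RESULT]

 ┃  Clap█··█···██··██··█ ┃        
 ┃  Bass······█···█····· ┃        
━━━━━━━━━━━━━━━━━━━━━━━━━━┓       
                          ┃       
──────────────────────────┨       
d4 92 d2 e5 ca b6 b6 73  7┃       
                          ┃       
                          ┃       
                          ┃       
                          ┃       
                          ┃       
                          ┃       
━━━━━━━━━━━━━━━━━━━━━━━━━━┛       
                                  
                                  
                                  
                                  
                                  
                                  
                                  
                                  
                                  


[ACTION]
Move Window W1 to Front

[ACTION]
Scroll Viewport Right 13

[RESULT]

┃  Clap█··█···██··██··█ ┃         
┃  Bass······█···█····· ┃         
━━━━━━━━━━━━━━━━━━━━━━━━━┓        
                         ┃        
─────────────────────────┨        
4 92 d2 e5 ca b6 b6 73  7┃        
                         ┃        
                         ┃        
                         ┃        
                         ┃        
                         ┃        
                         ┃        
━━━━━━━━━━━━━━━━━━━━━━━━━┛        
                                  
                                  
                                  
                                  
                                  
                                  
                                  
                                  
                                  


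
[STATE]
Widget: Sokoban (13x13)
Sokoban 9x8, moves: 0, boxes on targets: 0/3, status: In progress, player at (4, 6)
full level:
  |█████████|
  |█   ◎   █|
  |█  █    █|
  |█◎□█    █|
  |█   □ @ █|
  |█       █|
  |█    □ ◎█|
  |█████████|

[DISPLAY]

█████████    
█   ◎   █    
█  █    █    
█◎□█    █    
█   □ @ █    
█       █    
█    □ ◎█    
█████████    
Moves: 0  0/3
             
             
             
             


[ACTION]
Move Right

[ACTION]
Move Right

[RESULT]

█████████    
█   ◎   █    
█  █    █    
█◎□█    █    
█   □  @█    
█       █    
█    □ ◎█    
█████████    
Moves: 1  0/3
             
             
             
             


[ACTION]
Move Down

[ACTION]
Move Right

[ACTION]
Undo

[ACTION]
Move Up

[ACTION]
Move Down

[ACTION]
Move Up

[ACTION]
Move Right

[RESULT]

█████████    
█   ◎   █    
█  █    █    
█◎□█   @█    
█   □   █    
█       █    
█    □ ◎█    
█████████    
Moves: 4  0/3
             
             
             
             


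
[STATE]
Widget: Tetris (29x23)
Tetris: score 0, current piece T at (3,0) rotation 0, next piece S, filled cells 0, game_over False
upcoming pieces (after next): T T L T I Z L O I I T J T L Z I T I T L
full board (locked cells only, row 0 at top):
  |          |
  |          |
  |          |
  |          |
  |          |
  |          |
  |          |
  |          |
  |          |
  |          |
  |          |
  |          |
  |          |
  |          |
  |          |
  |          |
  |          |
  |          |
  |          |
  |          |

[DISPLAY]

    ▒     │Next:             
   ▒▒▒    │ ░░               
          │░░                
          │                  
          │                  
          │                  
          │Score:            
          │0                 
          │                  
          │                  
          │                  
          │                  
          │                  
          │                  
          │                  
          │                  
          │                  
          │                  
          │                  
          │                  
          │                  
          │                  
          │                  


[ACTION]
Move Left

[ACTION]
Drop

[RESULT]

          │Next:             
   ▒      │ ░░               
  ▒▒▒     │░░                
          │                  
          │                  
          │                  
          │Score:            
          │0                 
          │                  
          │                  
          │                  
          │                  
          │                  
          │                  
          │                  
          │                  
          │                  
          │                  
          │                  
          │                  
          │                  
          │                  
          │                  


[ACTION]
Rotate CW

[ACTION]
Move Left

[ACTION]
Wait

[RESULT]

          │Next:             
          │ ░░               
 ▒        │░░                
 ▒▒       │                  
 ▒        │                  
          │                  
          │Score:            
          │0                 
          │                  
          │                  
          │                  
          │                  
          │                  
          │                  
          │                  
          │                  
          │                  
          │                  
          │                  
          │                  
          │                  
          │                  
          │                  


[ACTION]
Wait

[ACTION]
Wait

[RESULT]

          │Next:             
          │ ░░               
          │░░                
          │                  
 ▒        │                  
 ▒▒       │                  
 ▒        │Score:            
          │0                 
          │                  
          │                  
          │                  
          │                  
          │                  
          │                  
          │                  
          │                  
          │                  
          │                  
          │                  
          │                  
          │                  
          │                  
          │                  


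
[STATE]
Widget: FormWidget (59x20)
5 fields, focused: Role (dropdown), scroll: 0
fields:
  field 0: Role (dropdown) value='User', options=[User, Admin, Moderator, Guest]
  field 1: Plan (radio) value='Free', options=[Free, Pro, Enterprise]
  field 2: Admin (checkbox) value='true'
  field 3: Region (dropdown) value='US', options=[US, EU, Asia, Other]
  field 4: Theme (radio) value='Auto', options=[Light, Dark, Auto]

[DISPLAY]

> Role:       [User                                      ▼]
  Plan:       (●) Free  ( ) Pro  ( ) Enterprise            
  Admin:      [x]                                          
  Region:     [US                                        ▼]
  Theme:      ( ) Light  ( ) Dark  (●) Auto                
                                                           
                                                           
                                                           
                                                           
                                                           
                                                           
                                                           
                                                           
                                                           
                                                           
                                                           
                                                           
                                                           
                                                           
                                                           


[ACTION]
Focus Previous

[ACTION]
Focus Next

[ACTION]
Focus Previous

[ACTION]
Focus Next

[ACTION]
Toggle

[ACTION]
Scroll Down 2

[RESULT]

  Admin:      [x]                                          
  Region:     [US                                        ▼]
  Theme:      ( ) Light  ( ) Dark  (●) Auto                
                                                           
                                                           
                                                           
                                                           
                                                           
                                                           
                                                           
                                                           
                                                           
                                                           
                                                           
                                                           
                                                           
                                                           
                                                           
                                                           
                                                           


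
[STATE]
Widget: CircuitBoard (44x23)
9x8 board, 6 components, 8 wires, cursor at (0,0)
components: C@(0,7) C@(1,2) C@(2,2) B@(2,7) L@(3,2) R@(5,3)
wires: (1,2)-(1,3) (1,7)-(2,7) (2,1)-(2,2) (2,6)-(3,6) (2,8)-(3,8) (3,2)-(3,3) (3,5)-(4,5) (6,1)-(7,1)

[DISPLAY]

   0 1 2 3 4 5 6 7 8                        
0  [.]                          C           
                                            
1           C ─ ·               ·           
                                │           
2       · ─ C               ·   B   ·       
                            │       │       
3           L ─ ·       ·   ·       ·       
                        │                   
4                       ·                   
                                            
5               R                           
                                            
6       ·                                   
        │                                   
7       ·                                   
Cursor: (0,0)                               
                                            
                                            
                                            
                                            
                                            
                                            


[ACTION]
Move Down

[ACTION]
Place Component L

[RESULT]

   0 1 2 3 4 5 6 7 8                        
0                               C           
                                            
1  [L]      C ─ ·               ·           
                                │           
2       · ─ C               ·   B   ·       
                            │       │       
3           L ─ ·       ·   ·       ·       
                        │                   
4                       ·                   
                                            
5               R                           
                                            
6       ·                                   
        │                                   
7       ·                                   
Cursor: (1,0)                               
                                            
                                            
                                            
                                            
                                            
                                            


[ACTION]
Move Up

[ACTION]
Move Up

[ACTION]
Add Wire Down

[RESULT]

   0 1 2 3 4 5 6 7 8                        
0  [.]                          C           
    │                                       
1   L       C ─ ·               ·           
                                │           
2       · ─ C               ·   B   ·       
                            │       │       
3           L ─ ·       ·   ·       ·       
                        │                   
4                       ·                   
                                            
5               R                           
                                            
6       ·                                   
        │                                   
7       ·                                   
Cursor: (0,0)                               
                                            
                                            
                                            
                                            
                                            
                                            


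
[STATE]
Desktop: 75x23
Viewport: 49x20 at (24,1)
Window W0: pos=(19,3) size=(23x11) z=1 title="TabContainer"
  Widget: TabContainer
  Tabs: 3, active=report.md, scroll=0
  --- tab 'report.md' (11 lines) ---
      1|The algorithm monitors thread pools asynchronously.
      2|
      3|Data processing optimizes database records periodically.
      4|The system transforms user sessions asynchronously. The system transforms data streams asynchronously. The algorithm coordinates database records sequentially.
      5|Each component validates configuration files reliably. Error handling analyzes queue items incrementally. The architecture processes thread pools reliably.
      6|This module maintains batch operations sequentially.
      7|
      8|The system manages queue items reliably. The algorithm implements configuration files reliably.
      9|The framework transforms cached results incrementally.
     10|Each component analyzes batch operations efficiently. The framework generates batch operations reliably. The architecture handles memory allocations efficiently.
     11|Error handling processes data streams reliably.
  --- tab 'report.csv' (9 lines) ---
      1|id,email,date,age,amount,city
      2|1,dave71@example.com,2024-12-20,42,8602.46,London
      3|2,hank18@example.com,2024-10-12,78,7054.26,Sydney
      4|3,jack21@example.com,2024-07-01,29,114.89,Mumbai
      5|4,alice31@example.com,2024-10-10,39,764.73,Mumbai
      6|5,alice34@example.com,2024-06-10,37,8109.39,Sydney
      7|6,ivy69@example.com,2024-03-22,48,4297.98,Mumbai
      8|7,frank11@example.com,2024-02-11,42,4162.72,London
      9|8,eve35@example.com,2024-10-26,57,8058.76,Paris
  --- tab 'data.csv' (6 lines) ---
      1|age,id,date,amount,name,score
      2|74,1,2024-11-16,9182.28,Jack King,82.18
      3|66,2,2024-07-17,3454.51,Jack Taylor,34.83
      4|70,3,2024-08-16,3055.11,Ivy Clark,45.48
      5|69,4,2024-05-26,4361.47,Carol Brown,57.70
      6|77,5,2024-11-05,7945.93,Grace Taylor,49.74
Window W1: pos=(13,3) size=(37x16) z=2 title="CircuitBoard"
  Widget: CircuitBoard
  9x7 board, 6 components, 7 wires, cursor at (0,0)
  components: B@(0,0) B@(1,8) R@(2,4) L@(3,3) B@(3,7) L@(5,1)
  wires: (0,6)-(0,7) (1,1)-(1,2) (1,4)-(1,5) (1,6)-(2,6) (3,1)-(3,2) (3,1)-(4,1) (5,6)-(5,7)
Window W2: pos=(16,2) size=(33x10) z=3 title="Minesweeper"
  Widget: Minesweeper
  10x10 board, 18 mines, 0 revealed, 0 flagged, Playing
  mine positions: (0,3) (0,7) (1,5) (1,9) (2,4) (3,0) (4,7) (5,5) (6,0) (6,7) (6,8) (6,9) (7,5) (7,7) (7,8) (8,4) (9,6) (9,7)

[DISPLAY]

                                                 
━━━━━━━━━━━━━━━━━━━━━━━━┓                        
eeper                   ┃┓                       
────────────────────────┨┃                       
■■■                     ┃┨                       
■■■                     ┃┃                       
■■■                     ┃┃                       
■■■                     ┃┃                       
■■■                     ┃┃                       
■■■                     ┃┃                       
━━━━━━━━━━━━━━━━━━━━━━━━┛┃                       
                         ┃                       
─ ·   L               B  ┃                       
                         ┃                       
                         ┃                       
                         ┃                       
                  · ─ ·  ┃                       
━━━━━━━━━━━━━━━━━━━━━━━━━┛                       
                                                 
                                                 


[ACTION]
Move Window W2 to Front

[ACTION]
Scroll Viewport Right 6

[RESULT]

                                                 
━━━━━━━━━━━━━━━━━━━━━━┓                          
per                   ┃┓                         
──────────────────────┨┃                         
■                     ┃┨                         
■                     ┃┃                         
■                     ┃┃                         
■                     ┃┃                         
■                     ┃┃                         
■                     ┃┃                         
━━━━━━━━━━━━━━━━━━━━━━┛┃                         
                       ┃                         
·   L               B  ┃                         
                       ┃                         
                       ┃                         
                       ┃                         
                · ─ ·  ┃                         
━━━━━━━━━━━━━━━━━━━━━━━┛                         
                                                 
                                                 


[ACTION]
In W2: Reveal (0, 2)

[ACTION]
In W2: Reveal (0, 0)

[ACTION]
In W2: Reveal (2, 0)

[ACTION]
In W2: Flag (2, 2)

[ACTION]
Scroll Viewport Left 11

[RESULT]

                                                 
 ┏━━━━━━━━━━━━━━━━━━━━━━━━━━━━━━━┓               
━┃ Minesweeper                   ┃┓              
C┠───────────────────────────────┨┃              
─┃  1■■■■■■■                     ┃┨              
 ┃  12■■■■■■                     ┃┃              
 ┃11 1■■■■■■                     ┃┃              
 ┃■1 11■■■■■                     ┃┃              
 ┃■1  1■■■■■                     ┃┃              
 ┃■1  1■■■■■                     ┃┃              
 ┗━━━━━━━━━━━━━━━━━━━━━━━━━━━━━━━┛┃              
                                  ┃              
       · ─ ·   L               B  ┃              
       │                          ┃              
       ·                          ┃              
                                  ┃              
       L                   · ─ ·  ┃              
━━━━━━━━━━━━━━━━━━━━━━━━━━━━━━━━━━┛              
                                                 
                                                 
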